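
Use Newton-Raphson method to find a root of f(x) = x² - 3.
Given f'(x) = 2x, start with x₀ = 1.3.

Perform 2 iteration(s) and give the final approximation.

f(x) = x² - 3
f'(x) = 2x
x₀ = 1.3

Newton-Raphson formula: x_{n+1} = x_n - f(x_n)/f'(x_n)

Iteration 1:
  f(1.300000) = -1.310000
  f'(1.300000) = 2.600000
  x_1 = 1.300000 - (-1.310000)/2.600000 = 1.803846
Iteration 2:
  f(1.803846) = 0.253861
  f'(1.803846) = 3.607692
  x_2 = 1.803846 - 0.253861/3.607692 = 1.733480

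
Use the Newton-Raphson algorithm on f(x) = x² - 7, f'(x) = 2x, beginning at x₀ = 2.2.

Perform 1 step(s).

f(x) = x² - 7
f'(x) = 2x
x₀ = 2.2

Newton-Raphson formula: x_{n+1} = x_n - f(x_n)/f'(x_n)

Iteration 1:
  f(2.200000) = -2.160000
  f'(2.200000) = 4.400000
  x_1 = 2.200000 - (-2.160000)/4.400000 = 2.690909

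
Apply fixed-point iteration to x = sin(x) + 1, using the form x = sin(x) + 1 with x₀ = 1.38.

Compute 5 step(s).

Equation: x = sin(x) + 1
Fixed-point form: x = sin(x) + 1
x₀ = 1.38

x_1 = g(1.380000) = 1.981854
x_2 = g(1.981854) = 1.916699
x_3 = g(1.916699) = 1.940770
x_4 = g(1.940770) = 1.932337
x_5 = g(1.932337) = 1.935353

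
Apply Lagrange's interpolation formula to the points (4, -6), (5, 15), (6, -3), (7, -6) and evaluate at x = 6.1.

Lagrange interpolation formula:
P(x) = Σ yᵢ × Lᵢ(x)
where Lᵢ(x) = Π_{j≠i} (x - xⱼ)/(xᵢ - xⱼ)

L_0(6.1) = (6.1 - 5)/(4 - 5) × (6.1 - 6)/(4 - 6) × (6.1 - 7)/(4 - 7) = 0.016500
L_1(6.1) = (6.1 - 4)/(5 - 4) × (6.1 - 6)/(5 - 6) × (6.1 - 7)/(5 - 7) = -0.094500
L_2(6.1) = (6.1 - 4)/(6 - 4) × (6.1 - 5)/(6 - 5) × (6.1 - 7)/(6 - 7) = 1.039500
L_3(6.1) = (6.1 - 4)/(7 - 4) × (6.1 - 5)/(7 - 5) × (6.1 - 6)/(7 - 6) = 0.038500

P(6.1) = (-6)×L_0(6.1) + 15×L_1(6.1) + (-3)×L_2(6.1) + (-6)×L_3(6.1)
P(6.1) = -4.866000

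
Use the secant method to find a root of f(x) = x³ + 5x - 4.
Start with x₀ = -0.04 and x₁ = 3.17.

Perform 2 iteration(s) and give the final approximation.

f(x) = x³ + 5x - 4
x₀ = -0.04, x₁ = 3.17

Secant formula: x_{n+1} = x_n - f(x_n)(x_n - x_{n-1})/(f(x_n) - f(x_{n-1}))

Iteration 1:
  f(-0.040000) = -4.200064
  f(3.170000) = 43.705013
  x_2 = 3.170000 - 43.705013×(3.170000 - (-0.040000))/(43.705013 - (-4.200064))
       = 0.241436
Iteration 2:
  f(3.170000) = 43.705013
  f(0.241436) = -2.778747
  x_3 = 0.241436 - (-2.778747)×(0.241436 - 3.170000)/(-2.778747 - 43.705013)
       = 0.416502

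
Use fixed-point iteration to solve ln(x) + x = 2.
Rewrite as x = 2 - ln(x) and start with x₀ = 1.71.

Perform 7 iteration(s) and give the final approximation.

Equation: ln(x) + x = 2
Fixed-point form: x = 2 - ln(x)
x₀ = 1.71

x_1 = g(1.710000) = 1.463507
x_2 = g(1.463507) = 1.619165
x_3 = g(1.619165) = 1.518090
x_4 = g(1.518090) = 1.582547
x_5 = g(1.582547) = 1.540964
x_6 = g(1.540964) = 1.567592
x_7 = g(1.567592) = 1.550460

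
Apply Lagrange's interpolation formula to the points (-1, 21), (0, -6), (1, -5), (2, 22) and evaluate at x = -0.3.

Lagrange interpolation formula:
P(x) = Σ yᵢ × Lᵢ(x)
where Lᵢ(x) = Π_{j≠i} (x - xⱼ)/(xᵢ - xⱼ)

L_0(-0.3) = (-0.3 - 0)/(-1 - 0) × (-0.3 - 1)/(-1 - 1) × (-0.3 - 2)/(-1 - 2) = 0.149500
L_1(-0.3) = (-0.3 - (-1))/(0 - (-1)) × (-0.3 - 1)/(0 - 1) × (-0.3 - 2)/(0 - 2) = 1.046500
L_2(-0.3) = (-0.3 - (-1))/(1 - (-1)) × (-0.3 - 0)/(1 - 0) × (-0.3 - 2)/(1 - 2) = -0.241500
L_3(-0.3) = (-0.3 - (-1))/(2 - (-1)) × (-0.3 - 0)/(2 - 0) × (-0.3 - 1)/(2 - 1) = 0.045500

P(-0.3) = 21×L_0(-0.3) + (-6)×L_1(-0.3) + (-5)×L_2(-0.3) + 22×L_3(-0.3)
P(-0.3) = -0.931000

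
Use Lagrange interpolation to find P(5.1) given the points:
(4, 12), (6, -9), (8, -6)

Lagrange interpolation formula:
P(x) = Σ yᵢ × Lᵢ(x)
where Lᵢ(x) = Π_{j≠i} (x - xⱼ)/(xᵢ - xⱼ)

L_0(5.1) = (5.1 - 6)/(4 - 6) × (5.1 - 8)/(4 - 8) = 0.326250
L_1(5.1) = (5.1 - 4)/(6 - 4) × (5.1 - 8)/(6 - 8) = 0.797500
L_2(5.1) = (5.1 - 4)/(8 - 4) × (5.1 - 6)/(8 - 6) = -0.123750

P(5.1) = 12×L_0(5.1) + (-9)×L_1(5.1) + (-6)×L_2(5.1)
P(5.1) = -2.520000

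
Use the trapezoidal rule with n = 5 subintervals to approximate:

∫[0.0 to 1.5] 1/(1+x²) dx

f(x) = 1/(1+x²)
a = 0.0, b = 1.5, n = 5
h = (b - a)/n = 0.300000

Trapezoidal rule: (h/2)[f(x₀) + 2f(x₁) + 2f(x₂) + ... + f(xₙ)]

x_0 = 0.0000, f(x_0) = 1.000000, coefficient = 1
x_1 = 0.3000, f(x_1) = 0.917431, coefficient = 2
x_2 = 0.6000, f(x_2) = 0.735294, coefficient = 2
x_3 = 0.9000, f(x_3) = 0.552486, coefficient = 2
x_4 = 1.2000, f(x_4) = 0.409836, coefficient = 2
x_5 = 1.5000, f(x_5) = 0.307692, coefficient = 1

I ≈ (0.300000/2) × 6.537787 = 0.980668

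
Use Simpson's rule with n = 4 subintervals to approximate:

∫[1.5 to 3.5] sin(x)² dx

f(x) = sin(x)²
a = 1.5, b = 3.5, n = 4
h = (b - a)/n = 0.500000

Simpson's rule: (h/3)[f(x₀) + 4f(x₁) + 2f(x₂) + ... + f(xₙ)]

x_0 = 1.5000, f(x_0) = 0.994996, coefficient = 1
x_1 = 2.0000, f(x_1) = 0.826822, coefficient = 4
x_2 = 2.5000, f(x_2) = 0.358169, coefficient = 2
x_3 = 3.0000, f(x_3) = 0.019915, coefficient = 4
x_4 = 3.5000, f(x_4) = 0.123049, coefficient = 1

I ≈ (0.500000/3) × 5.221330 = 0.870222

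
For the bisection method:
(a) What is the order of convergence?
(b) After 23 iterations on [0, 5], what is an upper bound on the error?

(a) Bisection has linear (order 1) convergence; the error is halved each step.

(b) Error bound = (b-a)/2^n = (5 - 0)/2^{23}
    = 5/2^{23}

(a) 1 (linear); (b) error ≤ 5.96e-07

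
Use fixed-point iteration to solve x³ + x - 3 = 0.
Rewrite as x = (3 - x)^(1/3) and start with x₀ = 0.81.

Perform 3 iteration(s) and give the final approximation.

Equation: x³ + x - 3 = 0
Fixed-point form: x = (3 - x)^(1/3)
x₀ = 0.81

x_1 = g(0.810000) = 1.298618
x_2 = g(1.298618) = 1.193807
x_3 = g(1.193807) = 1.217834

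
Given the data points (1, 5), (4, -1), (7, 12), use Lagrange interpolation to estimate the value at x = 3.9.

Lagrange interpolation formula:
P(x) = Σ yᵢ × Lᵢ(x)
where Lᵢ(x) = Π_{j≠i} (x - xⱼ)/(xᵢ - xⱼ)

L_0(3.9) = (3.9 - 4)/(1 - 4) × (3.9 - 7)/(1 - 7) = 0.017222
L_1(3.9) = (3.9 - 1)/(4 - 1) × (3.9 - 7)/(4 - 7) = 0.998889
L_2(3.9) = (3.9 - 1)/(7 - 1) × (3.9 - 4)/(7 - 4) = -0.016111

P(3.9) = 5×L_0(3.9) + (-1)×L_1(3.9) + 12×L_2(3.9)
P(3.9) = -1.106111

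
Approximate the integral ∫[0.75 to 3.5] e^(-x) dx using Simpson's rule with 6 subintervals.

f(x) = e^(-x)
a = 0.75, b = 3.5, n = 6
h = (b - a)/n = 0.458333

Simpson's rule: (h/3)[f(x₀) + 4f(x₁) + 2f(x₂) + ... + f(xₙ)]

x_0 = 0.7500, f(x_0) = 0.472367, coefficient = 1
x_1 = 1.2083, f(x_1) = 0.298695, coefficient = 4
x_2 = 1.6667, f(x_2) = 0.188876, coefficient = 2
x_3 = 2.1250, f(x_3) = 0.119433, coefficient = 4
x_4 = 2.5833, f(x_4) = 0.075522, coefficient = 2
x_5 = 3.0417, f(x_5) = 0.047755, coefficient = 4
x_6 = 3.5000, f(x_6) = 0.030197, coefficient = 1

I ≈ (0.458333/3) × 2.894890 = 0.442275
Exact value: 0.442169
Error: 0.000106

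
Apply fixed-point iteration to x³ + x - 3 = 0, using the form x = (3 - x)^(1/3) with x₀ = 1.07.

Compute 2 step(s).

Equation: x³ + x - 3 = 0
Fixed-point form: x = (3 - x)^(1/3)
x₀ = 1.07

x_1 = g(1.070000) = 1.245047
x_2 = g(1.245047) = 1.206207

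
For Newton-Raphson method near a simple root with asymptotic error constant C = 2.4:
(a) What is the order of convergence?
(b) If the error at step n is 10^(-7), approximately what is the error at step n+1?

(a) Newton-Raphson has quadratic (order 2) convergence near simple roots.
    This means |e_{n+1}| ≈ C|e_n|².

(b) With |e_n| = 10^(-7) and C = 2.4:
    |e_{n+1}| ≈ 2.4 × (10^(-7))² = 2.4 × 10^(-14)

(a) 2 (quadratic); (b) |e_{n+1}| ≈ 2.400e-14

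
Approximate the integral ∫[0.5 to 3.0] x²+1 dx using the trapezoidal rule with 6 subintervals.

f(x) = x²+1
a = 0.5, b = 3.0, n = 6
h = (b - a)/n = 0.416667

Trapezoidal rule: (h/2)[f(x₀) + 2f(x₁) + 2f(x₂) + ... + f(xₙ)]

x_0 = 0.5000, f(x_0) = 1.250000, coefficient = 1
x_1 = 0.9167, f(x_1) = 1.840278, coefficient = 2
x_2 = 1.3333, f(x_2) = 2.777778, coefficient = 2
x_3 = 1.7500, f(x_3) = 4.062500, coefficient = 2
x_4 = 2.1667, f(x_4) = 5.694444, coefficient = 2
x_5 = 2.5833, f(x_5) = 7.673611, coefficient = 2
x_6 = 3.0000, f(x_6) = 10.000000, coefficient = 1

I ≈ (0.416667/2) × 55.347222 = 11.530671
Exact value: 11.458333
Error: 0.072338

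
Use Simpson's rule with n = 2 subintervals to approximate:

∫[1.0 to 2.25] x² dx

f(x) = x²
a = 1.0, b = 2.25, n = 2
h = (b - a)/n = 0.625000

Simpson's rule: (h/3)[f(x₀) + 4f(x₁) + 2f(x₂) + ... + f(xₙ)]

x_0 = 1.0000, f(x_0) = 1.000000, coefficient = 1
x_1 = 1.6250, f(x_1) = 2.640625, coefficient = 4
x_2 = 2.2500, f(x_2) = 5.062500, coefficient = 1

I ≈ (0.625000/3) × 16.625000 = 3.463542
Exact value: 3.463542
Error: 0.000000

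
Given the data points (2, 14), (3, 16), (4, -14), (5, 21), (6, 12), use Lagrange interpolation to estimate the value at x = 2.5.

Lagrange interpolation formula:
P(x) = Σ yᵢ × Lᵢ(x)
where Lᵢ(x) = Π_{j≠i} (x - xⱼ)/(xᵢ - xⱼ)

L_0(2.5) = (2.5 - 3)/(2 - 3) × (2.5 - 4)/(2 - 4) × (2.5 - 5)/(2 - 5) × (2.5 - 6)/(2 - 6) = 0.273438
L_1(2.5) = (2.5 - 2)/(3 - 2) × (2.5 - 4)/(3 - 4) × (2.5 - 5)/(3 - 5) × (2.5 - 6)/(3 - 6) = 1.093750
L_2(2.5) = (2.5 - 2)/(4 - 2) × (2.5 - 3)/(4 - 3) × (2.5 - 5)/(4 - 5) × (2.5 - 6)/(4 - 6) = -0.546875
L_3(2.5) = (2.5 - 2)/(5 - 2) × (2.5 - 3)/(5 - 3) × (2.5 - 4)/(5 - 4) × (2.5 - 6)/(5 - 6) = 0.218750
L_4(2.5) = (2.5 - 2)/(6 - 2) × (2.5 - 3)/(6 - 3) × (2.5 - 4)/(6 - 4) × (2.5 - 5)/(6 - 5) = -0.039062

P(2.5) = 14×L_0(2.5) + 16×L_1(2.5) + (-14)×L_2(2.5) + 21×L_3(2.5) + 12×L_4(2.5)
P(2.5) = 33.109375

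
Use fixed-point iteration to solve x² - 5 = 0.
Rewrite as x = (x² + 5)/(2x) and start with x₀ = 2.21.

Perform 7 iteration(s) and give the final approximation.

Equation: x² - 5 = 0
Fixed-point form: x = (x² + 5)/(2x)
x₀ = 2.21

x_1 = g(2.210000) = 2.236222
x_2 = g(2.236222) = 2.236068
x_3 = g(2.236068) = 2.236068
x_4 = g(2.236068) = 2.236068
x_5 = g(2.236068) = 2.236068
x_6 = g(2.236068) = 2.236068
x_7 = g(2.236068) = 2.236068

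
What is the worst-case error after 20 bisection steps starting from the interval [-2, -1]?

Bisection error bound: |error| ≤ (b-a)/2^n
|error| ≤ (-1 - (-2))/2^20 = 1/2^20
|error| ≤ 0.0000009537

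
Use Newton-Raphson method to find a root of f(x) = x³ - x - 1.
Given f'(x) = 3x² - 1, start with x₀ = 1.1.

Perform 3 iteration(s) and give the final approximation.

f(x) = x³ - x - 1
f'(x) = 3x² - 1
x₀ = 1.1

Newton-Raphson formula: x_{n+1} = x_n - f(x_n)/f'(x_n)

Iteration 1:
  f(1.100000) = -0.769000
  f'(1.100000) = 2.630000
  x_1 = 1.100000 - (-0.769000)/2.630000 = 1.392395
Iteration 2:
  f(1.392395) = 0.307132
  f'(1.392395) = 4.816295
  x_2 = 1.392395 - 0.307132/4.816295 = 1.328626
Iteration 3:
  f(1.328626) = 0.016727
  f'(1.328626) = 4.295742
  x_3 = 1.328626 - 0.016727/4.295742 = 1.324732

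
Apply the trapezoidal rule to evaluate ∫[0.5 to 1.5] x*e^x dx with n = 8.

f(x) = x*e^x
a = 0.5, b = 1.5, n = 8
h = (b - a)/n = 0.125000

Trapezoidal rule: (h/2)[f(x₀) + 2f(x₁) + 2f(x₂) + ... + f(xₙ)]

x_0 = 0.5000, f(x_0) = 0.824361, coefficient = 1
x_1 = 0.6250, f(x_1) = 1.167654, coefficient = 2
x_2 = 0.7500, f(x_2) = 1.587750, coefficient = 2
x_3 = 0.8750, f(x_3) = 2.099016, coefficient = 2
x_4 = 1.0000, f(x_4) = 2.718282, coefficient = 2
x_5 = 1.1250, f(x_5) = 3.465244, coefficient = 2
x_6 = 1.2500, f(x_6) = 4.362929, coefficient = 2
x_7 = 1.3750, f(x_7) = 5.438230, coefficient = 2
x_8 = 1.5000, f(x_8) = 6.722534, coefficient = 1

I ≈ (0.125000/2) × 49.225103 = 3.076569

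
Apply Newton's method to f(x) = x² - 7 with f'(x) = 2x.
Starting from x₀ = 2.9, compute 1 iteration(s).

f(x) = x² - 7
f'(x) = 2x
x₀ = 2.9

Newton-Raphson formula: x_{n+1} = x_n - f(x_n)/f'(x_n)

Iteration 1:
  f(2.900000) = 1.410000
  f'(2.900000) = 5.800000
  x_1 = 2.900000 - 1.410000/5.800000 = 2.656897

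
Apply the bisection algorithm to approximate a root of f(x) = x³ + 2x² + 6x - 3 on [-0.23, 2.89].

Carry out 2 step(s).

f(x) = x³ + 2x² + 6x - 3
Initial interval: [-0.23, 2.89]

Iteration 1:
  c_1 = (-0.230000 + 2.890000)/2 = 1.330000
  f(c_1) = f(1.330000) = 10.870437
  f(a) × f(c) < 0, new interval: [-0.230000, 1.330000]
Iteration 2:
  c_2 = (-0.230000 + 1.330000)/2 = 0.550000
  f(c_2) = f(0.550000) = 1.071375
  f(a) × f(c) < 0, new interval: [-0.230000, 0.550000]

After 2 iteration(s), the approximation is c_2 = 0.550000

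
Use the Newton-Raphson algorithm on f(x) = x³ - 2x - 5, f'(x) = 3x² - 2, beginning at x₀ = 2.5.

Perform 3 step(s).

f(x) = x³ - 2x - 5
f'(x) = 3x² - 2
x₀ = 2.5

Newton-Raphson formula: x_{n+1} = x_n - f(x_n)/f'(x_n)

Iteration 1:
  f(2.500000) = 5.625000
  f'(2.500000) = 16.750000
  x_1 = 2.500000 - 5.625000/16.750000 = 2.164179
Iteration 2:
  f(2.164179) = 0.807945
  f'(2.164179) = 12.051014
  x_2 = 2.164179 - 0.807945/12.051014 = 2.097135
Iteration 3:
  f(2.097135) = 0.028882
  f'(2.097135) = 11.193930
  x_3 = 2.097135 - 0.028882/11.193930 = 2.094555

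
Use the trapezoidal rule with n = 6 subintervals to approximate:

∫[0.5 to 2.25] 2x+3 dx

f(x) = 2x+3
a = 0.5, b = 2.25, n = 6
h = (b - a)/n = 0.291667

Trapezoidal rule: (h/2)[f(x₀) + 2f(x₁) + 2f(x₂) + ... + f(xₙ)]

x_0 = 0.5000, f(x_0) = 4.000000, coefficient = 1
x_1 = 0.7917, f(x_1) = 4.583333, coefficient = 2
x_2 = 1.0833, f(x_2) = 5.166667, coefficient = 2
x_3 = 1.3750, f(x_3) = 5.750000, coefficient = 2
x_4 = 1.6667, f(x_4) = 6.333333, coefficient = 2
x_5 = 1.9583, f(x_5) = 6.916667, coefficient = 2
x_6 = 2.2500, f(x_6) = 7.500000, coefficient = 1

I ≈ (0.291667/2) × 69.000000 = 10.062500
Exact value: 10.062500
Error: 0.000000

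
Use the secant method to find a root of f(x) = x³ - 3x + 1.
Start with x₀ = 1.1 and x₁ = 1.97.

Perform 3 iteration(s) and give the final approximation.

f(x) = x³ - 3x + 1
x₀ = 1.1, x₁ = 1.97

Secant formula: x_{n+1} = x_n - f(x_n)(x_n - x_{n-1})/(f(x_n) - f(x_{n-1}))

Iteration 1:
  f(1.100000) = -0.969000
  f(1.970000) = 2.735373
  x_2 = 1.970000 - 2.735373×(1.970000 - 1.100000)/(2.735373 - (-0.969000))
       = 1.327577
Iteration 2:
  f(1.970000) = 2.735373
  f(1.327577) = -0.642929
  x_3 = 1.327577 - (-0.642929)×(1.327577 - 1.970000)/(-0.642929 - 2.735373)
       = 1.449837
Iteration 3:
  f(1.327577) = -0.642929
  f(1.449837) = -0.301913
  x_4 = 1.449837 - (-0.301913)×(1.449837 - 1.327577)/(-0.301913 - (-0.642929))
       = 1.558079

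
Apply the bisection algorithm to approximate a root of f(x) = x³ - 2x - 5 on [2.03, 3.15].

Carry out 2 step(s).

f(x) = x³ - 2x - 5
Initial interval: [2.03, 3.15]

Iteration 1:
  c_1 = (2.030000 + 3.150000)/2 = 2.590000
  f(c_1) = f(2.590000) = 7.193979
  f(a) × f(c) < 0, new interval: [2.030000, 2.590000]
Iteration 2:
  c_2 = (2.030000 + 2.590000)/2 = 2.310000
  f(c_2) = f(2.310000) = 2.706391
  f(a) × f(c) < 0, new interval: [2.030000, 2.310000]

After 2 iteration(s), the approximation is c_2 = 2.310000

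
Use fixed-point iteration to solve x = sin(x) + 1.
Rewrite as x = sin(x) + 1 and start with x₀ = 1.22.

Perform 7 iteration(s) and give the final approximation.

Equation: x = sin(x) + 1
Fixed-point form: x = sin(x) + 1
x₀ = 1.22

x_1 = g(1.220000) = 1.939099
x_2 = g(1.939099) = 1.932940
x_3 = g(1.932940) = 1.935140
x_4 = g(1.935140) = 1.934358
x_5 = g(1.934358) = 1.934636
x_6 = g(1.934636) = 1.934537
x_7 = g(1.934537) = 1.934572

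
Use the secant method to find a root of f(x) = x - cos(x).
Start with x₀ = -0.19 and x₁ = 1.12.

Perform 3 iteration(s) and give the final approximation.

f(x) = x - cos(x)
x₀ = -0.19, x₁ = 1.12

Secant formula: x_{n+1} = x_n - f(x_n)(x_n - x_{n-1})/(f(x_n) - f(x_{n-1}))

Iteration 1:
  f(-0.190000) = -1.172004
  f(1.120000) = 0.684318
  x_2 = 1.120000 - 0.684318×(1.120000 - (-0.190000))/(0.684318 - (-1.172004))
       = 0.637079
Iteration 2:
  f(1.120000) = 0.684318
  f(0.637079) = -0.166757
  x_3 = 0.637079 - (-0.166757)×(0.637079 - 1.120000)/(-0.166757 - 0.684318)
       = 0.731701
Iteration 3:
  f(0.637079) = -0.166757
  f(0.731701) = -0.012337
  x_4 = 0.731701 - (-0.012337)×(0.731701 - 0.637079)/(-0.012337 - (-0.166757))
       = 0.739261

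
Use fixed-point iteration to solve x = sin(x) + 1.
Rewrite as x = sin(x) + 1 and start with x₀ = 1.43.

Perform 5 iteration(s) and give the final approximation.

Equation: x = sin(x) + 1
Fixed-point form: x = sin(x) + 1
x₀ = 1.43

x_1 = g(1.430000) = 1.990105
x_2 = g(1.990105) = 1.913371
x_3 = g(1.913371) = 1.941893
x_4 = g(1.941893) = 1.931930
x_5 = g(1.931930) = 1.935497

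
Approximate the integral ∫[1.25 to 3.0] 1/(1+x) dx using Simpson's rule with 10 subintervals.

f(x) = 1/(1+x)
a = 1.25, b = 3.0, n = 10
h = (b - a)/n = 0.175000

Simpson's rule: (h/3)[f(x₀) + 4f(x₁) + 2f(x₂) + ... + f(xₙ)]

x_0 = 1.2500, f(x_0) = 0.444444, coefficient = 1
x_1 = 1.4250, f(x_1) = 0.412371, coefficient = 4
x_2 = 1.6000, f(x_2) = 0.384615, coefficient = 2
x_3 = 1.7750, f(x_3) = 0.360360, coefficient = 4
x_4 = 1.9500, f(x_4) = 0.338983, coefficient = 2
x_5 = 2.1250, f(x_5) = 0.320000, coefficient = 4
x_6 = 2.3000, f(x_6) = 0.303030, coefficient = 2
x_7 = 2.4750, f(x_7) = 0.287770, coefficient = 4
x_8 = 2.6500, f(x_8) = 0.273973, coefficient = 2
x_9 = 2.8250, f(x_9) = 0.261438, coefficient = 4
x_10 = 3.0000, f(x_10) = 0.250000, coefficient = 1

I ≈ (0.175000/3) × 9.863404 = 0.575365
Exact value: 0.575364
Error: 0.000001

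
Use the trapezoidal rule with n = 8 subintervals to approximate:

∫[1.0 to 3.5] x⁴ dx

f(x) = x⁴
a = 1.0, b = 3.5, n = 8
h = (b - a)/n = 0.312500

Trapezoidal rule: (h/2)[f(x₀) + 2f(x₁) + 2f(x₂) + ... + f(xₙ)]

x_0 = 1.0000, f(x_0) = 1.000000, coefficient = 1
x_1 = 1.3125, f(x_1) = 2.967545, coefficient = 2
x_2 = 1.6250, f(x_2) = 6.972900, coefficient = 2
x_3 = 1.9375, f(x_3) = 14.091812, coefficient = 2
x_4 = 2.2500, f(x_4) = 25.628906, coefficient = 2
x_5 = 2.5625, f(x_5) = 43.117691, coefficient = 2
x_6 = 2.8750, f(x_6) = 68.320557, coefficient = 2
x_7 = 3.1875, f(x_7) = 103.228775, coefficient = 2
x_8 = 3.5000, f(x_8) = 150.062500, coefficient = 1

I ≈ (0.312500/2) × 679.718872 = 106.206074
Exact value: 104.843750
Error: 1.362324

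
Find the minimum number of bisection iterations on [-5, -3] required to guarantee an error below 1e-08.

We need (b-a)/2^n ≤ 1e-08
(-3 - (-5))/2^n ≤ 1e-08
2/2^n ≤ 1e-08
2^n ≥ 200000000
n ≥ log₂(200000000) = 27.58
n ≥ 28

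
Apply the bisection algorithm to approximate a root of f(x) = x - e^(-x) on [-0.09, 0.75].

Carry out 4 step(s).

f(x) = x - e^(-x)
Initial interval: [-0.09, 0.75]

Iteration 1:
  c_1 = (-0.090000 + 0.750000)/2 = 0.330000
  f(c_1) = f(0.330000) = -0.388924
  f(a) × f(c) ≥ 0, new interval: [0.330000, 0.750000]
Iteration 2:
  c_2 = (0.330000 + 0.750000)/2 = 0.540000
  f(c_2) = f(0.540000) = -0.042748
  f(a) × f(c) ≥ 0, new interval: [0.540000, 0.750000]
Iteration 3:
  c_3 = (0.540000 + 0.750000)/2 = 0.645000
  f(c_3) = f(0.645000) = 0.120337
  f(a) × f(c) < 0, new interval: [0.540000, 0.645000]
Iteration 4:
  c_4 = (0.540000 + 0.645000)/2 = 0.592500
  f(c_4) = f(0.592500) = 0.039557
  f(a) × f(c) < 0, new interval: [0.540000, 0.592500]

After 4 iteration(s), the approximation is c_4 = 0.592500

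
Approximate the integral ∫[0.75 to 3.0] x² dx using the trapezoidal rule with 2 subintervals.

f(x) = x²
a = 0.75, b = 3.0, n = 2
h = (b - a)/n = 1.125000

Trapezoidal rule: (h/2)[f(x₀) + 2f(x₁) + 2f(x₂) + ... + f(xₙ)]

x_0 = 0.7500, f(x_0) = 0.562500, coefficient = 1
x_1 = 1.8750, f(x_1) = 3.515625, coefficient = 2
x_2 = 3.0000, f(x_2) = 9.000000, coefficient = 1

I ≈ (1.125000/2) × 16.593750 = 9.333984
Exact value: 8.859375
Error: 0.474609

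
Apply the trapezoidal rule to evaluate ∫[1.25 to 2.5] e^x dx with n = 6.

f(x) = e^x
a = 1.25, b = 2.5, n = 6
h = (b - a)/n = 0.208333

Trapezoidal rule: (h/2)[f(x₀) + 2f(x₁) + 2f(x₂) + ... + f(xₙ)]

x_0 = 1.2500, f(x_0) = 3.490343, coefficient = 1
x_1 = 1.4583, f(x_1) = 4.298789, coefficient = 2
x_2 = 1.6667, f(x_2) = 5.294490, coefficient = 2
x_3 = 1.8750, f(x_3) = 6.520819, coefficient = 2
x_4 = 2.0833, f(x_4) = 8.031195, coefficient = 2
x_5 = 2.2917, f(x_5) = 9.891410, coefficient = 2
x_6 = 2.5000, f(x_6) = 12.182494, coefficient = 1

I ≈ (0.208333/2) × 83.746242 = 8.723567
Exact value: 8.692151
Error: 0.031416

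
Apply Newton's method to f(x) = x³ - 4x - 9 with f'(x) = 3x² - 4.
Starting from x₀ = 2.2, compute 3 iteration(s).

f(x) = x³ - 4x - 9
f'(x) = 3x² - 4
x₀ = 2.2

Newton-Raphson formula: x_{n+1} = x_n - f(x_n)/f'(x_n)

Iteration 1:
  f(2.200000) = -7.152000
  f'(2.200000) = 10.520000
  x_1 = 2.200000 - (-7.152000)/10.520000 = 2.879848
Iteration 2:
  f(2.879848) = 3.364696
  f'(2.879848) = 20.880572
  x_2 = 2.879848 - 3.364696/20.880572 = 2.718708
Iteration 3:
  f(2.718708) = 0.220151
  f'(2.718708) = 18.174118
  x_3 = 2.718708 - 0.220151/18.174118 = 2.706594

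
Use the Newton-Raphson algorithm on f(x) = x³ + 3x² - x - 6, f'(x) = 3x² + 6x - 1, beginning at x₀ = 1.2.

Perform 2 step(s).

f(x) = x³ + 3x² - x - 6
f'(x) = 3x² + 6x - 1
x₀ = 1.2

Newton-Raphson formula: x_{n+1} = x_n - f(x_n)/f'(x_n)

Iteration 1:
  f(1.200000) = -1.152000
  f'(1.200000) = 10.520000
  x_1 = 1.200000 - (-1.152000)/10.520000 = 1.309506
Iteration 2:
  f(1.309506) = 0.080457
  f'(1.309506) = 12.001450
  x_2 = 1.309506 - 0.080457/12.001450 = 1.302802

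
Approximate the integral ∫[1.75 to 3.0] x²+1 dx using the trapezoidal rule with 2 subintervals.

f(x) = x²+1
a = 1.75, b = 3.0, n = 2
h = (b - a)/n = 0.625000

Trapezoidal rule: (h/2)[f(x₀) + 2f(x₁) + 2f(x₂) + ... + f(xₙ)]

x_0 = 1.7500, f(x_0) = 4.062500, coefficient = 1
x_1 = 2.3750, f(x_1) = 6.640625, coefficient = 2
x_2 = 3.0000, f(x_2) = 10.000000, coefficient = 1

I ≈ (0.625000/2) × 27.343750 = 8.544922
Exact value: 8.463542
Error: 0.081380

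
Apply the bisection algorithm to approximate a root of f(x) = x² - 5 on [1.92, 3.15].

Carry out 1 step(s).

f(x) = x² - 5
Initial interval: [1.92, 3.15]

Iteration 1:
  c_1 = (1.920000 + 3.150000)/2 = 2.535000
  f(c_1) = f(2.535000) = 1.426225
  f(a) × f(c) < 0, new interval: [1.920000, 2.535000]

After 1 iteration(s), the approximation is c_1 = 2.535000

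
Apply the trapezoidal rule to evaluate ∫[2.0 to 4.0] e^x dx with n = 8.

f(x) = e^x
a = 2.0, b = 4.0, n = 8
h = (b - a)/n = 0.250000

Trapezoidal rule: (h/2)[f(x₀) + 2f(x₁) + 2f(x₂) + ... + f(xₙ)]

x_0 = 2.0000, f(x_0) = 7.389056, coefficient = 1
x_1 = 2.2500, f(x_1) = 9.487736, coefficient = 2
x_2 = 2.5000, f(x_2) = 12.182494, coefficient = 2
x_3 = 2.7500, f(x_3) = 15.642632, coefficient = 2
x_4 = 3.0000, f(x_4) = 20.085537, coefficient = 2
x_5 = 3.2500, f(x_5) = 25.790340, coefficient = 2
x_6 = 3.5000, f(x_6) = 33.115452, coefficient = 2
x_7 = 3.7500, f(x_7) = 42.521082, coefficient = 2
x_8 = 4.0000, f(x_8) = 54.598150, coefficient = 1

I ≈ (0.250000/2) × 379.637751 = 47.454719
Exact value: 47.209094
Error: 0.245625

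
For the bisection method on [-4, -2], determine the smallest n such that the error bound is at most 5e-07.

We need (b-a)/2^n ≤ 5e-07
(-2 - (-4))/2^n ≤ 5e-07
2/2^n ≤ 5e-07
2^n ≥ 4000000
n ≥ log₂(4000000) = 21.93
n ≥ 22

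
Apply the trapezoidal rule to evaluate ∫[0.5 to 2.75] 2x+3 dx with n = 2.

f(x) = 2x+3
a = 0.5, b = 2.75, n = 2
h = (b - a)/n = 1.125000

Trapezoidal rule: (h/2)[f(x₀) + 2f(x₁) + 2f(x₂) + ... + f(xₙ)]

x_0 = 0.5000, f(x_0) = 4.000000, coefficient = 1
x_1 = 1.6250, f(x_1) = 6.250000, coefficient = 2
x_2 = 2.7500, f(x_2) = 8.500000, coefficient = 1

I ≈ (1.125000/2) × 25.000000 = 14.062500
Exact value: 14.062500
Error: 0.000000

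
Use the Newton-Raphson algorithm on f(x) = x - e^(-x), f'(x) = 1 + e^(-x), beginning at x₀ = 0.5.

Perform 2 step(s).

f(x) = x - e^(-x)
f'(x) = 1 + e^(-x)
x₀ = 0.5

Newton-Raphson formula: x_{n+1} = x_n - f(x_n)/f'(x_n)

Iteration 1:
  f(0.500000) = -0.106531
  f'(0.500000) = 1.606531
  x_1 = 0.500000 - (-0.106531)/1.606531 = 0.566311
Iteration 2:
  f(0.566311) = -0.001305
  f'(0.566311) = 1.567616
  x_2 = 0.566311 - (-0.001305)/1.567616 = 0.567143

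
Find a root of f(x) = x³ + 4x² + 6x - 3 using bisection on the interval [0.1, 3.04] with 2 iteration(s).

f(x) = x³ + 4x² + 6x - 3
Initial interval: [0.1, 3.04]

Iteration 1:
  c_1 = (0.100000 + 3.040000)/2 = 1.570000
  f(c_1) = f(1.570000) = 20.149493
  f(a) × f(c) < 0, new interval: [0.100000, 1.570000]
Iteration 2:
  c_2 = (0.100000 + 1.570000)/2 = 0.835000
  f(c_2) = f(0.835000) = 5.381083
  f(a) × f(c) < 0, new interval: [0.100000, 0.835000]

After 2 iteration(s), the approximation is c_2 = 0.835000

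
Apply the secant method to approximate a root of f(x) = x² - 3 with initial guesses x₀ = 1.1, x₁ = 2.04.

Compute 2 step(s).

f(x) = x² - 3
x₀ = 1.1, x₁ = 2.04

Secant formula: x_{n+1} = x_n - f(x_n)(x_n - x_{n-1})/(f(x_n) - f(x_{n-1}))

Iteration 1:
  f(1.100000) = -1.790000
  f(2.040000) = 1.161600
  x_2 = 2.040000 - 1.161600×(2.040000 - 1.100000)/(1.161600 - (-1.790000))
       = 1.670064
Iteration 2:
  f(2.040000) = 1.161600
  f(1.670064) = -0.210887
  x_3 = 1.670064 - (-0.210887)×(1.670064 - 2.040000)/(-0.210887 - 1.161600)
       = 1.726906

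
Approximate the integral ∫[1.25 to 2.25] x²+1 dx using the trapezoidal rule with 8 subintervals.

f(x) = x²+1
a = 1.25, b = 2.25, n = 8
h = (b - a)/n = 0.125000

Trapezoidal rule: (h/2)[f(x₀) + 2f(x₁) + 2f(x₂) + ... + f(xₙ)]

x_0 = 1.2500, f(x_0) = 2.562500, coefficient = 1
x_1 = 1.3750, f(x_1) = 2.890625, coefficient = 2
x_2 = 1.5000, f(x_2) = 3.250000, coefficient = 2
x_3 = 1.6250, f(x_3) = 3.640625, coefficient = 2
x_4 = 1.7500, f(x_4) = 4.062500, coefficient = 2
x_5 = 1.8750, f(x_5) = 4.515625, coefficient = 2
x_6 = 2.0000, f(x_6) = 5.000000, coefficient = 2
x_7 = 2.1250, f(x_7) = 5.515625, coefficient = 2
x_8 = 2.2500, f(x_8) = 6.062500, coefficient = 1

I ≈ (0.125000/2) × 66.375000 = 4.148438
Exact value: 4.145833
Error: 0.002604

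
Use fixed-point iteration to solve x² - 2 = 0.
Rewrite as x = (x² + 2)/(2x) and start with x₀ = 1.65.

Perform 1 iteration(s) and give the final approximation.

Equation: x² - 2 = 0
Fixed-point form: x = (x² + 2)/(2x)
x₀ = 1.65

x_1 = g(1.650000) = 1.431061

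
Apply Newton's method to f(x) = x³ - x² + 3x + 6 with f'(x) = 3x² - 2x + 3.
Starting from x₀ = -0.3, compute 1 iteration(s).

f(x) = x³ - x² + 3x + 6
f'(x) = 3x² - 2x + 3
x₀ = -0.3

Newton-Raphson formula: x_{n+1} = x_n - f(x_n)/f'(x_n)

Iteration 1:
  f(-0.300000) = 4.983000
  f'(-0.300000) = 3.870000
  x_1 = -0.300000 - 4.983000/3.870000 = -1.587597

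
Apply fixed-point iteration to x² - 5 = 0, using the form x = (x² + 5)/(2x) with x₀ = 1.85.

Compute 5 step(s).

Equation: x² - 5 = 0
Fixed-point form: x = (x² + 5)/(2x)
x₀ = 1.85

x_1 = g(1.850000) = 2.276351
x_2 = g(2.276351) = 2.236424
x_3 = g(2.236424) = 2.236068
x_4 = g(2.236068) = 2.236068
x_5 = g(2.236068) = 2.236068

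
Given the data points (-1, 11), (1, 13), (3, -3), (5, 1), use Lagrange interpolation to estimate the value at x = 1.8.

Lagrange interpolation formula:
P(x) = Σ yᵢ × Lᵢ(x)
where Lᵢ(x) = Π_{j≠i} (x - xⱼ)/(xᵢ - xⱼ)

L_0(1.8) = (1.8 - 1)/(-1 - 1) × (1.8 - 3)/(-1 - 3) × (1.8 - 5)/(-1 - 5) = -0.064000
L_1(1.8) = (1.8 - (-1))/(1 - (-1)) × (1.8 - 3)/(1 - 3) × (1.8 - 5)/(1 - 5) = 0.672000
L_2(1.8) = (1.8 - (-1))/(3 - (-1)) × (1.8 - 1)/(3 - 1) × (1.8 - 5)/(3 - 5) = 0.448000
L_3(1.8) = (1.8 - (-1))/(5 - (-1)) × (1.8 - 1)/(5 - 1) × (1.8 - 3)/(5 - 3) = -0.056000

P(1.8) = 11×L_0(1.8) + 13×L_1(1.8) + (-3)×L_2(1.8) + 1×L_3(1.8)
P(1.8) = 6.632000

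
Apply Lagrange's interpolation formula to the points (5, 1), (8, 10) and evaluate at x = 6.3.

Lagrange interpolation formula:
P(x) = Σ yᵢ × Lᵢ(x)
where Lᵢ(x) = Π_{j≠i} (x - xⱼ)/(xᵢ - xⱼ)

L_0(6.3) = (6.3 - 8)/(5 - 8) = 0.566667
L_1(6.3) = (6.3 - 5)/(8 - 5) = 0.433333

P(6.3) = 1×L_0(6.3) + 10×L_1(6.3)
P(6.3) = 4.900000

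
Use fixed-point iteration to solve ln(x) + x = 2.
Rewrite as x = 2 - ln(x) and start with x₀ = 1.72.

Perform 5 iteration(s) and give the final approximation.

Equation: ln(x) + x = 2
Fixed-point form: x = 2 - ln(x)
x₀ = 1.72

x_1 = g(1.720000) = 1.457676
x_2 = g(1.457676) = 1.623157
x_3 = g(1.623157) = 1.515627
x_4 = g(1.515627) = 1.584171
x_5 = g(1.584171) = 1.539939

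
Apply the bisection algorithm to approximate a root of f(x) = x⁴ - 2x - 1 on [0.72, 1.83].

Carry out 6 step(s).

f(x) = x⁴ - 2x - 1
Initial interval: [0.72, 1.83]

Iteration 1:
  c_1 = (0.720000 + 1.830000)/2 = 1.275000
  f(c_1) = f(1.275000) = -0.907343
  f(a) × f(c) ≥ 0, new interval: [1.275000, 1.830000]
Iteration 2:
  c_2 = (1.275000 + 1.830000)/2 = 1.552500
  f(c_2) = f(1.552500) = 1.704335
  f(a) × f(c) < 0, new interval: [1.275000, 1.552500]
Iteration 3:
  c_3 = (1.275000 + 1.552500)/2 = 1.413750
  f(c_3) = f(1.413750) = 0.167258
  f(a) × f(c) < 0, new interval: [1.275000, 1.413750]
Iteration 4:
  c_4 = (1.275000 + 1.413750)/2 = 1.344375
  f(c_4) = f(1.344375) = -0.422257
  f(a) × f(c) ≥ 0, new interval: [1.344375, 1.413750]
Iteration 5:
  c_5 = (1.344375 + 1.413750)/2 = 1.379062
  f(c_5) = f(1.379062) = -0.141231
  f(a) × f(c) ≥ 0, new interval: [1.379062, 1.413750]
Iteration 6:
  c_6 = (1.379062 + 1.413750)/2 = 1.396406
  f(c_6) = f(1.396406) = 0.009494
  f(a) × f(c) < 0, new interval: [1.379062, 1.396406]

After 6 iteration(s), the approximation is c_6 = 1.396406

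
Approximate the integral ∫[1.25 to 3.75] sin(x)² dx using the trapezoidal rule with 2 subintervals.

f(x) = sin(x)²
a = 1.25, b = 3.75, n = 2
h = (b - a)/n = 1.250000

Trapezoidal rule: (h/2)[f(x₀) + 2f(x₁) + 2f(x₂) + ... + f(xₙ)]

x_0 = 1.2500, f(x_0) = 0.900572, coefficient = 1
x_1 = 2.5000, f(x_1) = 0.358169, coefficient = 2
x_2 = 3.7500, f(x_2) = 0.326682, coefficient = 1

I ≈ (1.250000/2) × 1.943592 = 1.214745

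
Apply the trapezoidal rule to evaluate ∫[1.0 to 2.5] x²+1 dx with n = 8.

f(x) = x²+1
a = 1.0, b = 2.5, n = 8
h = (b - a)/n = 0.187500

Trapezoidal rule: (h/2)[f(x₀) + 2f(x₁) + 2f(x₂) + ... + f(xₙ)]

x_0 = 1.0000, f(x_0) = 2.000000, coefficient = 1
x_1 = 1.1875, f(x_1) = 2.410156, coefficient = 2
x_2 = 1.3750, f(x_2) = 2.890625, coefficient = 2
x_3 = 1.5625, f(x_3) = 3.441406, coefficient = 2
x_4 = 1.7500, f(x_4) = 4.062500, coefficient = 2
x_5 = 1.9375, f(x_5) = 4.753906, coefficient = 2
x_6 = 2.1250, f(x_6) = 5.515625, coefficient = 2
x_7 = 2.3125, f(x_7) = 6.347656, coefficient = 2
x_8 = 2.5000, f(x_8) = 7.250000, coefficient = 1

I ≈ (0.187500/2) × 68.093750 = 6.383789
Exact value: 6.375000
Error: 0.008789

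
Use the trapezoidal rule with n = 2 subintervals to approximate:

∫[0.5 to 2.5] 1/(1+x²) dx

f(x) = 1/(1+x²)
a = 0.5, b = 2.5, n = 2
h = (b - a)/n = 1.000000

Trapezoidal rule: (h/2)[f(x₀) + 2f(x₁) + 2f(x₂) + ... + f(xₙ)]

x_0 = 0.5000, f(x_0) = 0.800000, coefficient = 1
x_1 = 1.5000, f(x_1) = 0.307692, coefficient = 2
x_2 = 2.5000, f(x_2) = 0.137931, coefficient = 1

I ≈ (1.000000/2) × 1.553316 = 0.776658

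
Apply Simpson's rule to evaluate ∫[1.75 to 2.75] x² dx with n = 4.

f(x) = x²
a = 1.75, b = 2.75, n = 4
h = (b - a)/n = 0.250000

Simpson's rule: (h/3)[f(x₀) + 4f(x₁) + 2f(x₂) + ... + f(xₙ)]

x_0 = 1.7500, f(x_0) = 3.062500, coefficient = 1
x_1 = 2.0000, f(x_1) = 4.000000, coefficient = 4
x_2 = 2.2500, f(x_2) = 5.062500, coefficient = 2
x_3 = 2.5000, f(x_3) = 6.250000, coefficient = 4
x_4 = 2.7500, f(x_4) = 7.562500, coefficient = 1

I ≈ (0.250000/3) × 61.750000 = 5.145833
Exact value: 5.145833
Error: 0.000000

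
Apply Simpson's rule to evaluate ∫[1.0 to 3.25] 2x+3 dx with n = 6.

f(x) = 2x+3
a = 1.0, b = 3.25, n = 6
h = (b - a)/n = 0.375000

Simpson's rule: (h/3)[f(x₀) + 4f(x₁) + 2f(x₂) + ... + f(xₙ)]

x_0 = 1.0000, f(x_0) = 5.000000, coefficient = 1
x_1 = 1.3750, f(x_1) = 5.750000, coefficient = 4
x_2 = 1.7500, f(x_2) = 6.500000, coefficient = 2
x_3 = 2.1250, f(x_3) = 7.250000, coefficient = 4
x_4 = 2.5000, f(x_4) = 8.000000, coefficient = 2
x_5 = 2.8750, f(x_5) = 8.750000, coefficient = 4
x_6 = 3.2500, f(x_6) = 9.500000, coefficient = 1

I ≈ (0.375000/3) × 130.500000 = 16.312500
Exact value: 16.312500
Error: 0.000000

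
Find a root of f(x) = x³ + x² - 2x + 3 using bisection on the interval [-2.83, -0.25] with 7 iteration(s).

f(x) = x³ + x² - 2x + 3
Initial interval: [-2.83, -0.25]

Iteration 1:
  c_1 = (-2.830000 + (-0.250000))/2 = -1.540000
  f(c_1) = f(-1.540000) = 4.799336
  f(a) × f(c) < 0, new interval: [-2.830000, -1.540000]
Iteration 2:
  c_2 = (-2.830000 + (-1.540000))/2 = -2.185000
  f(c_2) = f(-2.185000) = 1.712543
  f(a) × f(c) < 0, new interval: [-2.830000, -2.185000]
Iteration 3:
  c_3 = (-2.830000 + (-2.185000))/2 = -2.507500
  f(c_3) = f(-2.507500) = -1.463491
  f(a) × f(c) ≥ 0, new interval: [-2.507500, -2.185000]
Iteration 4:
  c_4 = (-2.507500 + (-2.185000))/2 = -2.346250
  f(c_4) = f(-2.346250) = 0.281543
  f(a) × f(c) < 0, new interval: [-2.507500, -2.346250]
Iteration 5:
  c_5 = (-2.507500 + (-2.346250))/2 = -2.426875
  f(c_5) = f(-2.426875) = -0.550147
  f(a) × f(c) ≥ 0, new interval: [-2.426875, -2.346250]
Iteration 6:
  c_6 = (-2.426875 + (-2.346250))/2 = -2.386563
  f(c_6) = f(-2.386563) = -0.124292
  f(a) × f(c) ≥ 0, new interval: [-2.386563, -2.346250]
Iteration 7:
  c_7 = (-2.386563 + (-2.346250))/2 = -2.366406
  f(c_7) = f(-2.366406) = 0.081103
  f(a) × f(c) < 0, new interval: [-2.386563, -2.366406]

After 7 iteration(s), the approximation is c_7 = -2.366406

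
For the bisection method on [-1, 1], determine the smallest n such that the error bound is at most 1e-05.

We need (b-a)/2^n ≤ 1e-05
(1 - (-1))/2^n ≤ 1e-05
2/2^n ≤ 1e-05
2^n ≥ 200000
n ≥ log₂(200000) = 17.61
n ≥ 18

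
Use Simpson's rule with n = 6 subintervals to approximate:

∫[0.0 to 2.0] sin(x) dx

f(x) = sin(x)
a = 0.0, b = 2.0, n = 6
h = (b - a)/n = 0.333333

Simpson's rule: (h/3)[f(x₀) + 4f(x₁) + 2f(x₂) + ... + f(xₙ)]

x_0 = 0.0000, f(x_0) = 0.000000, coefficient = 1
x_1 = 0.3333, f(x_1) = 0.327195, coefficient = 4
x_2 = 0.6667, f(x_2) = 0.618370, coefficient = 2
x_3 = 1.0000, f(x_3) = 0.841471, coefficient = 4
x_4 = 1.3333, f(x_4) = 0.971938, coefficient = 2
x_5 = 1.6667, f(x_5) = 0.995408, coefficient = 4
x_6 = 2.0000, f(x_6) = 0.909297, coefficient = 1

I ≈ (0.333333/3) × 12.746207 = 1.416245
Exact value: 1.416147
Error: 0.000098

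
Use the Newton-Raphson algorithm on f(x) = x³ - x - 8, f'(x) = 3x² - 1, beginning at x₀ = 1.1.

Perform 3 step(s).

f(x) = x³ - x - 8
f'(x) = 3x² - 1
x₀ = 1.1

Newton-Raphson formula: x_{n+1} = x_n - f(x_n)/f'(x_n)

Iteration 1:
  f(1.100000) = -7.769000
  f'(1.100000) = 2.630000
  x_1 = 1.100000 - (-7.769000)/2.630000 = 4.053992
Iteration 2:
  f(4.053992) = 54.572782
  f'(4.053992) = 48.304563
  x_2 = 4.053992 - 54.572782/48.304563 = 2.924228
Iteration 3:
  f(2.924228) = 14.081162
  f'(2.924228) = 24.653326
  x_3 = 2.924228 - 14.081162/24.653326 = 2.353061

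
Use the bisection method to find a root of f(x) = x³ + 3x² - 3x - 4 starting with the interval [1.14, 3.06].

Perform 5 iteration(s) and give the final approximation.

f(x) = x³ + 3x² - 3x - 4
Initial interval: [1.14, 3.06]

Iteration 1:
  c_1 = (1.140000 + 3.060000)/2 = 2.100000
  f(c_1) = f(2.100000) = 12.191000
  f(a) × f(c) < 0, new interval: [1.140000, 2.100000]
Iteration 2:
  c_2 = (1.140000 + 2.100000)/2 = 1.620000
  f(c_2) = f(1.620000) = 3.264728
  f(a) × f(c) < 0, new interval: [1.140000, 1.620000]
Iteration 3:
  c_3 = (1.140000 + 1.620000)/2 = 1.380000
  f(c_3) = f(1.380000) = 0.201272
  f(a) × f(c) < 0, new interval: [1.140000, 1.380000]
Iteration 4:
  c_4 = (1.140000 + 1.380000)/2 = 1.260000
  f(c_4) = f(1.260000) = -1.016824
  f(a) × f(c) ≥ 0, new interval: [1.260000, 1.380000]
Iteration 5:
  c_5 = (1.260000 + 1.380000)/2 = 1.320000
  f(c_5) = f(1.320000) = -0.432832
  f(a) × f(c) ≥ 0, new interval: [1.320000, 1.380000]

After 5 iteration(s), the approximation is c_5 = 1.320000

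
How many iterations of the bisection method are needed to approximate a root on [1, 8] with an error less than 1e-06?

We need (b-a)/2^n ≤ 1e-06
(8 - 1)/2^n ≤ 1e-06
7/2^n ≤ 1e-06
2^n ≥ 7000000
n ≥ log₂(7000000) = 22.74
n ≥ 23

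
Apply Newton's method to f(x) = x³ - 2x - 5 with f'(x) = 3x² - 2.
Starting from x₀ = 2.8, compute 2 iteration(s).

f(x) = x³ - 2x - 5
f'(x) = 3x² - 2
x₀ = 2.8

Newton-Raphson formula: x_{n+1} = x_n - f(x_n)/f'(x_n)

Iteration 1:
  f(2.800000) = 11.352000
  f'(2.800000) = 21.520000
  x_1 = 2.800000 - 11.352000/21.520000 = 2.272491
Iteration 2:
  f(2.272491) = 2.190647
  f'(2.272491) = 13.492642
  x_2 = 2.272491 - 2.190647/13.492642 = 2.110132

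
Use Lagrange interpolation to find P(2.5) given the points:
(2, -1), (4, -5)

Lagrange interpolation formula:
P(x) = Σ yᵢ × Lᵢ(x)
where Lᵢ(x) = Π_{j≠i} (x - xⱼ)/(xᵢ - xⱼ)

L_0(2.5) = (2.5 - 4)/(2 - 4) = 0.750000
L_1(2.5) = (2.5 - 2)/(4 - 2) = 0.250000

P(2.5) = (-1)×L_0(2.5) + (-5)×L_1(2.5)
P(2.5) = -2.000000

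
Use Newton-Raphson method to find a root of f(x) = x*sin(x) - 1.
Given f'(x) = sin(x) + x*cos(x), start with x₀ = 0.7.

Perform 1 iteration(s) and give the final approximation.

f(x) = x*sin(x) - 1
f'(x) = sin(x) + x*cos(x)
x₀ = 0.7

Newton-Raphson formula: x_{n+1} = x_n - f(x_n)/f'(x_n)

Iteration 1:
  f(0.700000) = -0.549048
  f'(0.700000) = 1.179607
  x_1 = 0.700000 - (-0.549048)/1.179607 = 1.165450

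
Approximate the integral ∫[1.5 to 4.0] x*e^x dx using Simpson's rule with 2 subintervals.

f(x) = x*e^x
a = 1.5, b = 4.0, n = 2
h = (b - a)/n = 1.250000

Simpson's rule: (h/3)[f(x₀) + 4f(x₁) + 2f(x₂) + ... + f(xₙ)]

x_0 = 1.5000, f(x_0) = 6.722534, coefficient = 1
x_1 = 2.7500, f(x_1) = 43.017238, coefficient = 4
x_2 = 4.0000, f(x_2) = 218.392600, coefficient = 1

I ≈ (1.250000/3) × 397.184084 = 165.493369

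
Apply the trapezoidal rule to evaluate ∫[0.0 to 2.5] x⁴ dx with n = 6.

f(x) = x⁴
a = 0.0, b = 2.5, n = 6
h = (b - a)/n = 0.416667

Trapezoidal rule: (h/2)[f(x₀) + 2f(x₁) + 2f(x₂) + ... + f(xₙ)]

x_0 = 0.0000, f(x_0) = 0.000000, coefficient = 1
x_1 = 0.4167, f(x_1) = 0.030141, coefficient = 2
x_2 = 0.8333, f(x_2) = 0.482253, coefficient = 2
x_3 = 1.2500, f(x_3) = 2.441406, coefficient = 2
x_4 = 1.6667, f(x_4) = 7.716049, coefficient = 2
x_5 = 2.0833, f(x_5) = 18.838011, coefficient = 2
x_6 = 2.5000, f(x_6) = 39.062500, coefficient = 1

I ≈ (0.416667/2) × 98.078221 = 20.432963
Exact value: 19.531250
Error: 0.901713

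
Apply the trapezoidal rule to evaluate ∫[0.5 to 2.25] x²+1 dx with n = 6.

f(x) = x²+1
a = 0.5, b = 2.25, n = 6
h = (b - a)/n = 0.291667

Trapezoidal rule: (h/2)[f(x₀) + 2f(x₁) + 2f(x₂) + ... + f(xₙ)]

x_0 = 0.5000, f(x_0) = 1.250000, coefficient = 1
x_1 = 0.7917, f(x_1) = 1.626736, coefficient = 2
x_2 = 1.0833, f(x_2) = 2.173611, coefficient = 2
x_3 = 1.3750, f(x_3) = 2.890625, coefficient = 2
x_4 = 1.6667, f(x_4) = 3.777778, coefficient = 2
x_5 = 1.9583, f(x_5) = 4.835069, coefficient = 2
x_6 = 2.2500, f(x_6) = 6.062500, coefficient = 1

I ≈ (0.291667/2) × 37.920139 = 5.530020
Exact value: 5.505208
Error: 0.024812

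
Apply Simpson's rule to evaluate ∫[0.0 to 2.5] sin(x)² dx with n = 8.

f(x) = sin(x)²
a = 0.0, b = 2.5, n = 8
h = (b - a)/n = 0.312500

Simpson's rule: (h/3)[f(x₀) + 4f(x₁) + 2f(x₂) + ... + f(xₙ)]

x_0 = 0.0000, f(x_0) = 0.000000, coefficient = 1
x_1 = 0.3125, f(x_1) = 0.094518, coefficient = 4
x_2 = 0.6250, f(x_2) = 0.342339, coefficient = 2
x_3 = 0.9375, f(x_3) = 0.649767, coefficient = 4
x_4 = 1.2500, f(x_4) = 0.900572, coefficient = 2
x_5 = 1.5625, f(x_5) = 0.999931, coefficient = 4
x_6 = 1.8750, f(x_6) = 0.910280, coefficient = 2
x_7 = 2.1875, f(x_7) = 0.665512, coefficient = 4
x_8 = 2.5000, f(x_8) = 0.358169, coefficient = 1

I ≈ (0.312500/3) × 14.303464 = 1.489944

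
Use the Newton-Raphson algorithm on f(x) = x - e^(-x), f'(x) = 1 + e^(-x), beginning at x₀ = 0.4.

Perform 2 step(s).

f(x) = x - e^(-x)
f'(x) = 1 + e^(-x)
x₀ = 0.4

Newton-Raphson formula: x_{n+1} = x_n - f(x_n)/f'(x_n)

Iteration 1:
  f(0.400000) = -0.270320
  f'(0.400000) = 1.670320
  x_1 = 0.400000 - (-0.270320)/1.670320 = 0.561837
Iteration 2:
  f(0.561837) = -0.008323
  f'(0.561837) = 1.570161
  x_2 = 0.561837 - (-0.008323)/1.570161 = 0.567138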